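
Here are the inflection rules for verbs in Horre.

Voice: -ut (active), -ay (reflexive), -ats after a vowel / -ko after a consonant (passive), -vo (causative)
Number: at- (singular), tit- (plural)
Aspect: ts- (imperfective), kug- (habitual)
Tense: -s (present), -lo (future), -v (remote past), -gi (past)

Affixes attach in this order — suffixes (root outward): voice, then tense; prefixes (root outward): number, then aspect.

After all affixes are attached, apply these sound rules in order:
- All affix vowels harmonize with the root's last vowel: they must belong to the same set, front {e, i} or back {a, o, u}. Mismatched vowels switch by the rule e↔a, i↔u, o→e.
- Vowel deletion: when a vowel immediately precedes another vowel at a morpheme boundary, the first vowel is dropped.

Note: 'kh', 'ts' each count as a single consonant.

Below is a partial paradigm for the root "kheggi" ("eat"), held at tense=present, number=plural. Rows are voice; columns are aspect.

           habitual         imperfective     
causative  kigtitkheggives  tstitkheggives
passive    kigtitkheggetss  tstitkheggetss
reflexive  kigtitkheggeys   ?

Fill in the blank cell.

Attach voice reflexive -ay → kheggiay.
Attach tense present -s → kheggiays.
Attach number plural tit- → titkheggiays.
Attach aspect imperfective ts- → tstitkheggiays.
Apply vowel harmony: tstitkheggiays → tstitkheggieys.
Apply vowel deletion: tstitkheggieys → tstitkheggeys.

tstitkheggeys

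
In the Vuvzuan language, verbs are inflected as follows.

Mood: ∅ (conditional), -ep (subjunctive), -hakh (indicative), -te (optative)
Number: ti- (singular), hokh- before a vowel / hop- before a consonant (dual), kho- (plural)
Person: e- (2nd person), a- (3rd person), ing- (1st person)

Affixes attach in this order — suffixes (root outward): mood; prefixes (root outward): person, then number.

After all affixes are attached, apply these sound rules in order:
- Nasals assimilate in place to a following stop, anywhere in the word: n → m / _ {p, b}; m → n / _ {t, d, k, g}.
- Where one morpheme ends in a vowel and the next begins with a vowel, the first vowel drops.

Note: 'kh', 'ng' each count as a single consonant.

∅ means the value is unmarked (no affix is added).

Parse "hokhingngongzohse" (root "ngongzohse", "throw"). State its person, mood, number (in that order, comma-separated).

Segment: hokh-ing-ngongzohse.
person: ing- → 1st person.
mood: ∅ → conditional.
number: hokh/hop- → dual.

1st person, conditional, dual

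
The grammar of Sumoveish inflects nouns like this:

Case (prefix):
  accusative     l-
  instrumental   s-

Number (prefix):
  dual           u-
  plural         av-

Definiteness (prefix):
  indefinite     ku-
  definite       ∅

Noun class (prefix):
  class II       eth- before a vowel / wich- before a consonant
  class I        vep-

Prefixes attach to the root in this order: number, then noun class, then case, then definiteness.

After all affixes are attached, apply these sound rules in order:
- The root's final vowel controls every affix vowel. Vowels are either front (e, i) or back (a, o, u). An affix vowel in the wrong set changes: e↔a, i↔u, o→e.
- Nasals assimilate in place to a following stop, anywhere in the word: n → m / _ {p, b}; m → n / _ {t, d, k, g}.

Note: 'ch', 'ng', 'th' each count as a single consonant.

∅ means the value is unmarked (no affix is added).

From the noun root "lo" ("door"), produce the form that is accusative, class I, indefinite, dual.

Attach number dual u- → ulo.
Attach noun class class I vep- → vepulo.
Attach case accusative l- → lvepulo.
Attach definiteness indefinite ku- → kulvepulo.
Apply vowel harmony: kulvepulo → kulvapulo.
Nasal assimilation: no change.

kulvapulo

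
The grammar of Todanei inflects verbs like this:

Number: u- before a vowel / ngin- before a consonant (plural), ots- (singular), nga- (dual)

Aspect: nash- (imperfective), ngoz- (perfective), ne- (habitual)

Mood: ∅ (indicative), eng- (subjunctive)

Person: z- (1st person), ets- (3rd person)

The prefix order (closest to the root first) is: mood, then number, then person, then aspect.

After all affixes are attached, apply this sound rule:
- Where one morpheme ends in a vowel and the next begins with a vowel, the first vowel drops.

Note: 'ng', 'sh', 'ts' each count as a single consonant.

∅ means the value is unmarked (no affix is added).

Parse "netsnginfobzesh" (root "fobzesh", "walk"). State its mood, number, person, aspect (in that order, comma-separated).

Segment: ne-ets-ngin-fobzesh.
mood: ∅ → indicative.
number: u/ngin- → plural.
person: ets- → 3rd person.
aspect: ne- → habitual.

indicative, plural, 3rd person, habitual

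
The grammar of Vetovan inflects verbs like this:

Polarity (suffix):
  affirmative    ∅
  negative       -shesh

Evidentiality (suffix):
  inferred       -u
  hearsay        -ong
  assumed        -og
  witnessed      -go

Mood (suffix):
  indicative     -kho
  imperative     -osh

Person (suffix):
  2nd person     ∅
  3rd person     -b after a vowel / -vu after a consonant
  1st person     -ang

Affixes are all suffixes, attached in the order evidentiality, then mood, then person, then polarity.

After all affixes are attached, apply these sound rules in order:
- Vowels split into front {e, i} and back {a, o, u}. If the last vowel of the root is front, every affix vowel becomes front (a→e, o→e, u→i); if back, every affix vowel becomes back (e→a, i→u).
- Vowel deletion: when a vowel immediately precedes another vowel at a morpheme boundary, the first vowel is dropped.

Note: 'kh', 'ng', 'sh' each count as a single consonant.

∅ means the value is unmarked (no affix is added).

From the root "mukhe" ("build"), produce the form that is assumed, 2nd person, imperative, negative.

mukhegeshshesh

Attach evidentiality assumed -og → mukheog.
Attach mood imperative -osh → mukheogosh.
person = 2nd person: zero marking, form stays mukheogosh.
Attach polarity negative -shesh → mukheogoshshesh.
Apply vowel harmony: mukheogoshshesh → mukheegeshshesh.
Apply vowel deletion: mukheegeshshesh → mukhegeshshesh.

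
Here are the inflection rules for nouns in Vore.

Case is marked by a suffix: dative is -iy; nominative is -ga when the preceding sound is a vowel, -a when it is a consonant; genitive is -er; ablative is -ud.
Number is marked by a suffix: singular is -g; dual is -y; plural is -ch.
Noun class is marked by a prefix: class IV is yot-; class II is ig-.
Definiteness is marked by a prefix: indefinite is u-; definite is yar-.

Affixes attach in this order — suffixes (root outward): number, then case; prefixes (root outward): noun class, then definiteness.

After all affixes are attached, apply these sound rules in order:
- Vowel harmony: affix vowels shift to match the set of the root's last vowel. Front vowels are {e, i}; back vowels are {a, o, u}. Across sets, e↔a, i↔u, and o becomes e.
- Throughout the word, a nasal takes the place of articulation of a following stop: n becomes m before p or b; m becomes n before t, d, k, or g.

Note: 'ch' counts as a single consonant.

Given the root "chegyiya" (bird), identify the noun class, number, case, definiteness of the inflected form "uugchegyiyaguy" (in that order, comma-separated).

class II, singular, dative, indefinite

Segment: u-ig-chegyiya-g-iy.
noun class: ig- → class II.
number: -g → singular.
case: -iy → dative.
definiteness: u- → indefinite.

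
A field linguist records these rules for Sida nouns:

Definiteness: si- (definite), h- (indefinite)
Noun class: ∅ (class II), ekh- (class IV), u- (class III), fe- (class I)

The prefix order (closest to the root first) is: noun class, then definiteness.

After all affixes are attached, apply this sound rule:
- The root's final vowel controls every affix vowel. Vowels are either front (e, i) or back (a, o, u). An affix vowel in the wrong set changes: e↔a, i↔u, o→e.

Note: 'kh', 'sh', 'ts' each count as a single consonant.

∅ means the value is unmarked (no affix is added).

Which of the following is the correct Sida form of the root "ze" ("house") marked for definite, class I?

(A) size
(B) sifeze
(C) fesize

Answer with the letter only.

B

Attach noun class class I fe- → feze.
Attach definiteness definite si- → sifeze.
Vowel harmony: no change.
So the correct form is sifeze, option (B).
(C) fesize is wrong: it has the affixes in the wrong order.
(A) size is wrong: it uses class II instead of class I for noun class.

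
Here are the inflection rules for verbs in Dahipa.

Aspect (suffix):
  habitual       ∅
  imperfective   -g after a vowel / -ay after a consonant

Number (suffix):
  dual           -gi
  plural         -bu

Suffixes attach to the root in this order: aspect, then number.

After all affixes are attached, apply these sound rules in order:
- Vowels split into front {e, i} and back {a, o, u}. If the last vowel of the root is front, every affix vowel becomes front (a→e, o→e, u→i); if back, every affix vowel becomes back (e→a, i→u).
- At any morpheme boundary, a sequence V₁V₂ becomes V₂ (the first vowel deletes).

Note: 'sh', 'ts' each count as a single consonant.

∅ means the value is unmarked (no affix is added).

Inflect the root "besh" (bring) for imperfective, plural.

besheybi

Attach aspect imperfective -ay (after consonant 'sh') → beshay.
Attach number plural -bu → beshaybu.
Apply vowel harmony: beshaybu → besheybi.
Vowel deletion: no change.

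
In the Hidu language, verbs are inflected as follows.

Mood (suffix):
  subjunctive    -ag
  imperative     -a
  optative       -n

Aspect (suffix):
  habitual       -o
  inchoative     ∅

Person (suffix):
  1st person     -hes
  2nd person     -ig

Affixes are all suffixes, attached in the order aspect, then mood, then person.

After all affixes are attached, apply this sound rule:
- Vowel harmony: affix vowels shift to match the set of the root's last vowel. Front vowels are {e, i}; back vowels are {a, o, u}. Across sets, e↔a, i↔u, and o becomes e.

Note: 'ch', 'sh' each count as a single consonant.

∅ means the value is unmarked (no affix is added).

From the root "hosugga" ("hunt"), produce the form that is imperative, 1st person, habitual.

Attach aspect habitual -o → hosuggao.
Attach mood imperative -a → hosuggaoa.
Attach person 1st person -hes → hosuggaoahes.
Apply vowel harmony: hosuggaoahes → hosuggaoahas.

hosuggaoahas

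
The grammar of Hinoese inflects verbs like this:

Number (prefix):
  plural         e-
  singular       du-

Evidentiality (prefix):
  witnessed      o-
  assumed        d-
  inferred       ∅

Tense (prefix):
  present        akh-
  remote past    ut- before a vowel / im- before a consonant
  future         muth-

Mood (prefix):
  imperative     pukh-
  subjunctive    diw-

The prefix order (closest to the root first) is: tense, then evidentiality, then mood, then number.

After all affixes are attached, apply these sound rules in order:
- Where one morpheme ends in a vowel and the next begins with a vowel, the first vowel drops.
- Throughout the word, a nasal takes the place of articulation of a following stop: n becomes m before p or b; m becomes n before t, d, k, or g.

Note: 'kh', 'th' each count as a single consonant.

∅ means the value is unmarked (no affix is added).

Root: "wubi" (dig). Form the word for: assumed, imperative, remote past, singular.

dupukhdimwubi

Attach tense remote past im- (before consonant 'w') → imwubi.
Attach evidentiality assumed d- → dimwubi.
Attach mood imperative pukh- → pukhdimwubi.
Attach number singular du- → dupukhdimwubi.
Vowel deletion: no change.
Nasal assimilation: no change.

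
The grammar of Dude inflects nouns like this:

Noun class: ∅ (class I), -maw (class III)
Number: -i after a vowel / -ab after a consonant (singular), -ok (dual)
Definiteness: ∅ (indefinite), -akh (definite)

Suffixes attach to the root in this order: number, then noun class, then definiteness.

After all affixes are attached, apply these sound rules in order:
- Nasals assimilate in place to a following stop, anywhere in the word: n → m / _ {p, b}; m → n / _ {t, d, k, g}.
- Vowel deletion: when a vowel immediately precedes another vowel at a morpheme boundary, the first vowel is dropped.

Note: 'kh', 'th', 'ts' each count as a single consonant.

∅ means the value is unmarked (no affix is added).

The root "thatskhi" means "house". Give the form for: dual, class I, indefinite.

thatskhok

Attach number dual -ok → thatskhiok.
noun class = class I: zero marking, form stays thatskhiok.
definiteness = indefinite: zero marking, form stays thatskhiok.
Nasal assimilation: no change.
Apply vowel deletion: thatskhiok → thatskhok.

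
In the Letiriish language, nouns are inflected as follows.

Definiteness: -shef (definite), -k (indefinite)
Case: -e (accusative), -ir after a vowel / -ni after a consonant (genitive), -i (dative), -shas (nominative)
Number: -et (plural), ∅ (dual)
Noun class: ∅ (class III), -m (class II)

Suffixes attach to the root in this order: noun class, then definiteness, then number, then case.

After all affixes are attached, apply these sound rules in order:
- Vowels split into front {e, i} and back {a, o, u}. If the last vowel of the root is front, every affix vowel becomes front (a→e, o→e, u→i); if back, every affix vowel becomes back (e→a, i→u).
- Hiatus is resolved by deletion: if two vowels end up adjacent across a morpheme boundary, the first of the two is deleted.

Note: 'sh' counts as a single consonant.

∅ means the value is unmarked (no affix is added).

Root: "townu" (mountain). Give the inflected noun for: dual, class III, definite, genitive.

townushafnu

noun class = class III: zero marking, form stays townu.
Attach definiteness definite -shef → townushef.
number = dual: zero marking, form stays townushef.
Attach case genitive -ni (after consonant 'f') → townushefni.
Apply vowel harmony: townushefni → townushafnu.
Vowel deletion: no change.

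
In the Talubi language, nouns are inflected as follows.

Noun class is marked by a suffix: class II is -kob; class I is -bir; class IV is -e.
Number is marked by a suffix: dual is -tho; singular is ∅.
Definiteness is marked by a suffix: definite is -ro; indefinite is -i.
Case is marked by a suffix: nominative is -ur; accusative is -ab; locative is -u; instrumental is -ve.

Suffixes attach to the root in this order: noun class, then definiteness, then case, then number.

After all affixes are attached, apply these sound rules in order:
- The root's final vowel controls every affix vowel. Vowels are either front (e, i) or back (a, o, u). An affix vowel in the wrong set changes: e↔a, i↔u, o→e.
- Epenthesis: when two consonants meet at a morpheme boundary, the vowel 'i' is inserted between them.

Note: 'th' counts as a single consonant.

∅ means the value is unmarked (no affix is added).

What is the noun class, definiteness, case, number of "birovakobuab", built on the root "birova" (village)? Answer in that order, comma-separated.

class II, indefinite, accusative, singular

Segment: birova-kob-i-ab.
noun class: -kob → class II.
definiteness: -i → indefinite.
case: -ab → accusative.
number: ∅ → singular.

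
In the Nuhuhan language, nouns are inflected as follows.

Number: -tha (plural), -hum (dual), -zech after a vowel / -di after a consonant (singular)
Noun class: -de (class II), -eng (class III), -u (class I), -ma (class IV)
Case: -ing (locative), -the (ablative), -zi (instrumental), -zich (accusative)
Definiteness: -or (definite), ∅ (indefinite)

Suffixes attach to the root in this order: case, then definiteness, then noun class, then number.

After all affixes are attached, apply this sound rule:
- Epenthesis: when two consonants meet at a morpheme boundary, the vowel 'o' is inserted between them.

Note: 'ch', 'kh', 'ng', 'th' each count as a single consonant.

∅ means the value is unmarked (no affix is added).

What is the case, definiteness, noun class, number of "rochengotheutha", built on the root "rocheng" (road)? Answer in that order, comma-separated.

Segment: rocheng-the-u-tha.
case: -the → ablative.
definiteness: ∅ → indefinite.
noun class: -u → class I.
number: -tha → plural.

ablative, indefinite, class I, plural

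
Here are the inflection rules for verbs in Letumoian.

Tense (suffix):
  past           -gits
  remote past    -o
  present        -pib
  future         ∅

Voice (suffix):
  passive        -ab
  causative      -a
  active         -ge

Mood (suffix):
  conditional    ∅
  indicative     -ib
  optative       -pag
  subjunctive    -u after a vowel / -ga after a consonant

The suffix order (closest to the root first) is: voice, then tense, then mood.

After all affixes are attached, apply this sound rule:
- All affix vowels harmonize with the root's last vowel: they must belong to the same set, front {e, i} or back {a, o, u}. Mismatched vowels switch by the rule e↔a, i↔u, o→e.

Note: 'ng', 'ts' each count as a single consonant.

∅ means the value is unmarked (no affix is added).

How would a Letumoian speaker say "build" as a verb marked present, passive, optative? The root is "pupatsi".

pupatsiebpibpeg

Attach voice passive -ab → pupatsiab.
Attach tense present -pib → pupatsiabpib.
Attach mood optative -pag → pupatsiabpibpag.
Apply vowel harmony: pupatsiabpibpag → pupatsiebpibpeg.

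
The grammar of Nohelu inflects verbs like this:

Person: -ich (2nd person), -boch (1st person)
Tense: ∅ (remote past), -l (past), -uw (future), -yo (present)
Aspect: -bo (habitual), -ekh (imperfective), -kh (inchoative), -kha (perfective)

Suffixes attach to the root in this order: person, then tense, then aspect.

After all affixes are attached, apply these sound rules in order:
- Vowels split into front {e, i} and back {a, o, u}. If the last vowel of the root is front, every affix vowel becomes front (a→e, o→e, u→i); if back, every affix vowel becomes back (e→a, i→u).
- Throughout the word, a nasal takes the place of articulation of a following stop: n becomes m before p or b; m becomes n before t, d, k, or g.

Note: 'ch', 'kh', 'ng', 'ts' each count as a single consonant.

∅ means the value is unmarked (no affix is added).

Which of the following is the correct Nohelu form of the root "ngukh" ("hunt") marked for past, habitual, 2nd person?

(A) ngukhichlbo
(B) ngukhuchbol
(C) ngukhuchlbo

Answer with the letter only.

Attach person 2nd person -ich → ngukhich.
Attach tense past -l → ngukhichl.
Attach aspect habitual -bo → ngukhichlbo.
Apply vowel harmony: ngukhichlbo → ngukhuchlbo.
Nasal assimilation: no change.
So the correct form is ngukhuchlbo, option (C).
(B) ngukhuchbol is wrong: it has the affixes in the wrong order.
(A) ngukhichlbo is wrong: it fails to apply the sound rule(s).

C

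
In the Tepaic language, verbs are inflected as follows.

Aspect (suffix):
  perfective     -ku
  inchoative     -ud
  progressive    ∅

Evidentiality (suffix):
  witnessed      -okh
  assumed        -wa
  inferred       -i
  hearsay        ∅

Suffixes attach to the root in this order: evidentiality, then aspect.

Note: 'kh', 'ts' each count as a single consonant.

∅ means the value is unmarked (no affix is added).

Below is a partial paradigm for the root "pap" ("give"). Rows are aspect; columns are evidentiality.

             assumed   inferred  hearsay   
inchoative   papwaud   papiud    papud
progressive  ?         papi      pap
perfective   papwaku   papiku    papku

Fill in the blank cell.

papwa

Attach evidentiality assumed -wa → papwa.
aspect = progressive: zero marking, form stays papwa.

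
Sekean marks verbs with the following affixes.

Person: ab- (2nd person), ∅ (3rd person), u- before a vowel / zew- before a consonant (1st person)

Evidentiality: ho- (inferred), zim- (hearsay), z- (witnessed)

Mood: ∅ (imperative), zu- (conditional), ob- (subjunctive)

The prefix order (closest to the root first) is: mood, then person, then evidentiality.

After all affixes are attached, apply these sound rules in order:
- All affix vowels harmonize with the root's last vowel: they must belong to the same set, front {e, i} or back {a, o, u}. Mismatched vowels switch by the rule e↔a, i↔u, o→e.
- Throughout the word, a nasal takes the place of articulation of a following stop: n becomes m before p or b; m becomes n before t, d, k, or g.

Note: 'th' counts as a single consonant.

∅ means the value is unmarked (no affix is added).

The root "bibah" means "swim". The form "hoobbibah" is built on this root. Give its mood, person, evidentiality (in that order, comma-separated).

Segment: ho-ob-bibah.
mood: ob- → subjunctive.
person: ∅ → 3rd person.
evidentiality: ho- → inferred.

subjunctive, 3rd person, inferred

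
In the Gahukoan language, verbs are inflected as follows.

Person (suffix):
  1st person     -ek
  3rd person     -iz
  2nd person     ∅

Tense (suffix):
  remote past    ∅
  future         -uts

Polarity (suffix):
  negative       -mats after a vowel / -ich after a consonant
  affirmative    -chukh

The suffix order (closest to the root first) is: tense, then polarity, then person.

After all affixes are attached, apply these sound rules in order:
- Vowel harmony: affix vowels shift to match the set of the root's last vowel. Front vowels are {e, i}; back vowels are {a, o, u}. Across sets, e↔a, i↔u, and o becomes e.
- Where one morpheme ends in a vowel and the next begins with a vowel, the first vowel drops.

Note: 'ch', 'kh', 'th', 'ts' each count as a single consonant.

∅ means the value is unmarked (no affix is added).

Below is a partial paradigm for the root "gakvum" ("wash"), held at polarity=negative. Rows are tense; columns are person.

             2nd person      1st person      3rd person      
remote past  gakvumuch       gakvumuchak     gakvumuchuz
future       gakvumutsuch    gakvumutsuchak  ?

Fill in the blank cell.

Attach tense future -uts → gakvumuts.
Attach polarity negative -ich (after consonant 'ts') → gakvumutsich.
Attach person 3rd person -iz → gakvumutsichiz.
Apply vowel harmony: gakvumutsichiz → gakvumutsuchuz.
Vowel deletion: no change.

gakvumutsuchuz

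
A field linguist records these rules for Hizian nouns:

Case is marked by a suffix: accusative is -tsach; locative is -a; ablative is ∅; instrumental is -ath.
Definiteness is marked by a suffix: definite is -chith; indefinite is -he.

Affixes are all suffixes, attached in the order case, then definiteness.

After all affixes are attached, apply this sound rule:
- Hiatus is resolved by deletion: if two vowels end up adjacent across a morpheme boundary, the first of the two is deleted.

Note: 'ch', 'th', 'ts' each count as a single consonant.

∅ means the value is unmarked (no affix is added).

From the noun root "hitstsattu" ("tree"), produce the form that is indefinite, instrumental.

Attach case instrumental -ath → hitstsattuath.
Attach definiteness indefinite -he → hitstsattuathhe.
Apply vowel deletion: hitstsattuathhe → hitstsattathhe.

hitstsattathhe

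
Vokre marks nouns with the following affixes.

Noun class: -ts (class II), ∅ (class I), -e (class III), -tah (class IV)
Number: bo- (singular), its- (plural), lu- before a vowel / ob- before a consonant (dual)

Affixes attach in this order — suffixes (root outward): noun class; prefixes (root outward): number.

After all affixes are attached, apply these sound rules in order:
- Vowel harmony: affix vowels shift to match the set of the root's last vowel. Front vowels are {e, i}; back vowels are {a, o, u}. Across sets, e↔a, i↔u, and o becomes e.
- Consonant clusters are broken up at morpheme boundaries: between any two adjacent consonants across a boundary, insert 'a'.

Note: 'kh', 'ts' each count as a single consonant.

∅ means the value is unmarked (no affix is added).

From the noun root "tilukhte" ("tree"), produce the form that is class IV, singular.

betilukhteteh

Attach number singular bo- → botilukhte.
Attach noun class class IV -tah → botilukhtetah.
Apply vowel harmony: botilukhtetah → betilukhteteh.
Epenthesis: no change.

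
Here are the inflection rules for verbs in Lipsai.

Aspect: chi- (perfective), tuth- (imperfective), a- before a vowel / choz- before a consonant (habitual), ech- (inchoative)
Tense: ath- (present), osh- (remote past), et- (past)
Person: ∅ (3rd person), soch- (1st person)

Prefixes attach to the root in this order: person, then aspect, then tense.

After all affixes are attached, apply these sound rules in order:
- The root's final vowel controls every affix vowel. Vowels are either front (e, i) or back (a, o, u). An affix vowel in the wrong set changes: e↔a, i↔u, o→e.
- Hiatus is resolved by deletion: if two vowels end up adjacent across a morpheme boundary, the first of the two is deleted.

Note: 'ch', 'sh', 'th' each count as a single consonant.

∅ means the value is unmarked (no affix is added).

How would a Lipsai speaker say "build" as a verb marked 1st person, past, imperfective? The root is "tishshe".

ettithsechtishshe

Attach person 1st person soch- → sochtishshe.
Attach aspect imperfective tuth- → tuthsochtishshe.
Attach tense past et- → ettuthsochtishshe.
Apply vowel harmony: ettuthsochtishshe → ettithsechtishshe.
Vowel deletion: no change.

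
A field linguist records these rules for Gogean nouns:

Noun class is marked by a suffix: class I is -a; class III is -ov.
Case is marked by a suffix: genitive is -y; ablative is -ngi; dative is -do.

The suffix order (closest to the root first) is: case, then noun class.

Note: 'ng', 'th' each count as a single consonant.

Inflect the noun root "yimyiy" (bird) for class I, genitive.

Attach case genitive -y → yimyiyy.
Attach noun class class I -a → yimyiyya.

yimyiyya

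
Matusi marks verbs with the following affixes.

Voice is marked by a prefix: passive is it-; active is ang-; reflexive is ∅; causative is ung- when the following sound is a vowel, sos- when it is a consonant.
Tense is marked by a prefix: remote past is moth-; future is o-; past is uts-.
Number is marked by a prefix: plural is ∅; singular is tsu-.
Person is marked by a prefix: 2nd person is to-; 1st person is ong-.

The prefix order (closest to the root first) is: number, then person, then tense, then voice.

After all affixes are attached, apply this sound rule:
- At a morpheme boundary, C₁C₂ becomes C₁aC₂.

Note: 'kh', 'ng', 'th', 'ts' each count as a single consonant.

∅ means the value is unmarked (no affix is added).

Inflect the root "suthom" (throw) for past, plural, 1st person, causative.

number = plural: zero marking, form stays suthom.
Attach person 1st person ong- → ongsuthom.
Attach tense past uts- → utsongsuthom.
Attach voice causative ung- (before vowel 'u') → ungutsongsuthom.
Apply epenthesis: ungutsongsuthom → ungutsongasuthom.

ungutsongasuthom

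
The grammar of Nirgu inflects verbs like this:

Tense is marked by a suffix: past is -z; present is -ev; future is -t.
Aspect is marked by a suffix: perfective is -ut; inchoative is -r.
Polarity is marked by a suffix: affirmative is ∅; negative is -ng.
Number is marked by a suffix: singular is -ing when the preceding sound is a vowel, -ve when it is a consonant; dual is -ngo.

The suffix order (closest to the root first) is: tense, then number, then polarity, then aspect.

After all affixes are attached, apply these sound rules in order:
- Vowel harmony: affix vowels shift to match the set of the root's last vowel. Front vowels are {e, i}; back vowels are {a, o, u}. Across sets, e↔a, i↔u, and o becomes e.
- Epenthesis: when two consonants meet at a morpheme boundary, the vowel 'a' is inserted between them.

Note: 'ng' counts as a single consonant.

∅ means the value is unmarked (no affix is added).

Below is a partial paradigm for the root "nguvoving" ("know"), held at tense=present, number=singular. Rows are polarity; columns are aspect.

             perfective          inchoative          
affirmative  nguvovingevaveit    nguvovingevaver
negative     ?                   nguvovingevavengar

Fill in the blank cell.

Attach tense present -ev → nguvovingev.
Attach number singular -ve (after consonant 'v') → nguvovingevve.
Attach polarity negative -ng → nguvovingevveng.
Attach aspect perfective -ut → nguvovingevvengut.
Apply vowel harmony: nguvovingevvengut → nguvovingevvengit.
Apply epenthesis: nguvovingevvengit → nguvovingevavengit.

nguvovingevavengit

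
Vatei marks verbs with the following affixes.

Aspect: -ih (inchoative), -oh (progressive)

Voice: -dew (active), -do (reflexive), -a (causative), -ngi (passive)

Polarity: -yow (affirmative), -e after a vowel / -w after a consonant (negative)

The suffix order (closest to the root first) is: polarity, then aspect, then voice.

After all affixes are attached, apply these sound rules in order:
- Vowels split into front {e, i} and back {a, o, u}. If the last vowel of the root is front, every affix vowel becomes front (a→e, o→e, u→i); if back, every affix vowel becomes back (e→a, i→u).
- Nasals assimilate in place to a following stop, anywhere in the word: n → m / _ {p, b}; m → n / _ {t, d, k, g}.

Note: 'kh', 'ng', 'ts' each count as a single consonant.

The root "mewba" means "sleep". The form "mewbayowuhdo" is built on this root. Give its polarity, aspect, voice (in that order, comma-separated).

affirmative, inchoative, reflexive

Segment: mewba-yow-ih-do.
polarity: -yow → affirmative.
aspect: -ih → inchoative.
voice: -do → reflexive.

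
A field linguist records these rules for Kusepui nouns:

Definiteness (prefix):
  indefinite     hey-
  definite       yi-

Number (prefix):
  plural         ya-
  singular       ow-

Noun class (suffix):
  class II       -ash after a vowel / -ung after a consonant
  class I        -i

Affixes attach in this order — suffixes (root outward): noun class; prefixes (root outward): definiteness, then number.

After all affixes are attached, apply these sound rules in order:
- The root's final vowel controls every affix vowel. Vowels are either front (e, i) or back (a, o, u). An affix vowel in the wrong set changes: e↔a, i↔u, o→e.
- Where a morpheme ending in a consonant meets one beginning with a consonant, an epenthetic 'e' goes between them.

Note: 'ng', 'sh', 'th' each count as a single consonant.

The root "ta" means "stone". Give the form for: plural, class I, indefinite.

yahayetau

Attach definiteness indefinite hey- → heyta.
Attach noun class class I -i → heytai.
Attach number plural ya- → yaheytai.
Apply vowel harmony: yaheytai → yahaytau.
Apply epenthesis: yahaytau → yahayetau.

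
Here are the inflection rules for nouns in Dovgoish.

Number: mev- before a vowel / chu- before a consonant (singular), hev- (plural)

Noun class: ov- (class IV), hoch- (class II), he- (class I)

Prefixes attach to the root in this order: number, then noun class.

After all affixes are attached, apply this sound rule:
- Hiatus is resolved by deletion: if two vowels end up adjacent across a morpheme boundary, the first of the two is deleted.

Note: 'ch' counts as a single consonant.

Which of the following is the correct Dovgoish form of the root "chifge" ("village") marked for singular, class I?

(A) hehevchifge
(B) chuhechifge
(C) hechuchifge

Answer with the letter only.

C

Attach number singular chu- (before consonant 'ch') → chuchifge.
Attach noun class class I he- → hechuchifge.
Vowel deletion: no change.
So the correct form is hechuchifge, option (C).
(B) chuhechifge is wrong: it has the affixes in the wrong order.
(A) hehevchifge is wrong: it uses plural instead of singular for number.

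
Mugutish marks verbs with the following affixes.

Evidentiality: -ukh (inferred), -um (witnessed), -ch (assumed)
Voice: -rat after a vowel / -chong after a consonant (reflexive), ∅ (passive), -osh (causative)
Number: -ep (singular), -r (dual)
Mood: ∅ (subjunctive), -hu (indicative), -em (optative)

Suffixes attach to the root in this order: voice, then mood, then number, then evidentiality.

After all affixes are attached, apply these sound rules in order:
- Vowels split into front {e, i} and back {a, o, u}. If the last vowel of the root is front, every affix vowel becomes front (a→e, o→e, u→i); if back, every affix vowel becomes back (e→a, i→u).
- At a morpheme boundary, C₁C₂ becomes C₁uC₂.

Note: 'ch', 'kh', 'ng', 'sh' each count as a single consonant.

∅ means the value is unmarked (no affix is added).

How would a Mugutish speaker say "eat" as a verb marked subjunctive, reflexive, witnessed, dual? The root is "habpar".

habparuchongurum

Attach voice reflexive -chong (after consonant 'r') → habparchong.
mood = subjunctive: zero marking, form stays habparchong.
Attach number dual -r → habparchongr.
Attach evidentiality witnessed -um → habparchongrum.
Vowel harmony: no change.
Apply epenthesis: habparchongrum → habparuchongurum.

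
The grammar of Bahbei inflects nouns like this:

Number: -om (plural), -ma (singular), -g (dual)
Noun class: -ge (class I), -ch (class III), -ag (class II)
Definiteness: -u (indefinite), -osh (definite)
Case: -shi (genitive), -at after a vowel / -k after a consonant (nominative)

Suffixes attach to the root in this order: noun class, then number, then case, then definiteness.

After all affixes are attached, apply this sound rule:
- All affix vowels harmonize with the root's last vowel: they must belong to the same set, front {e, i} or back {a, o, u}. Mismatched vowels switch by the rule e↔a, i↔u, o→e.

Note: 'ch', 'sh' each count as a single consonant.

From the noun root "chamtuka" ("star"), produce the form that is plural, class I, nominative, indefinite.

Attach noun class class I -ge → chamtukage.
Attach number plural -om → chamtukageom.
Attach case nominative -k (after consonant 'm') → chamtukageomk.
Attach definiteness indefinite -u → chamtukageomku.
Apply vowel harmony: chamtukageomku → chamtukagaomku.

chamtukagaomku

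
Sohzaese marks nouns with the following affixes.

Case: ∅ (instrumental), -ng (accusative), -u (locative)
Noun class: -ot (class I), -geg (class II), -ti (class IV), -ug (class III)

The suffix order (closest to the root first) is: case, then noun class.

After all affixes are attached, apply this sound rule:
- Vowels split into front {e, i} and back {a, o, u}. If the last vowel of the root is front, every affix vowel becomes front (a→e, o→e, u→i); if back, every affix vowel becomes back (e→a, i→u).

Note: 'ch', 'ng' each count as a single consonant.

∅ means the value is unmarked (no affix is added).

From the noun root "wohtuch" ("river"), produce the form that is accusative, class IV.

Attach case accusative -ng → wohtuchng.
Attach noun class class IV -ti → wohtuchngti.
Apply vowel harmony: wohtuchngti → wohtuchngtu.

wohtuchngtu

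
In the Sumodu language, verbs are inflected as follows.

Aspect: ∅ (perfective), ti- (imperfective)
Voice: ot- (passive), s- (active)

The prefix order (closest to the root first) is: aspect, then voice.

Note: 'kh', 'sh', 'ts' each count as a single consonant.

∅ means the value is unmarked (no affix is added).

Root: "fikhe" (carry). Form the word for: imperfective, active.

stifikhe

Attach aspect imperfective ti- → tifikhe.
Attach voice active s- → stifikhe.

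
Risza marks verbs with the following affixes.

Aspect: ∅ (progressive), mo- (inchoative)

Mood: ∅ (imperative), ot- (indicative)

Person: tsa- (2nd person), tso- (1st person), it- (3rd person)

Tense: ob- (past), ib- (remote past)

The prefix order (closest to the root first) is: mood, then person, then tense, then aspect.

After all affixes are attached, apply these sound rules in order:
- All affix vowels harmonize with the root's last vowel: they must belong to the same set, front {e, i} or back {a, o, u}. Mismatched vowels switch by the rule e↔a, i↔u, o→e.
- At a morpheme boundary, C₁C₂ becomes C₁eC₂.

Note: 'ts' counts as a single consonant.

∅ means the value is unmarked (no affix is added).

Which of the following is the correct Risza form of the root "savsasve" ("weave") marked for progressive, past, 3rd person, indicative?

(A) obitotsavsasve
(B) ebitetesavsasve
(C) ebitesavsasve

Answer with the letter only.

Attach mood indicative ot- → otsavsasve.
Attach person 3rd person it- → itotsavsasve.
Attach tense past ob- → obitotsavsasve.
aspect = progressive: zero marking, form stays obitotsavsasve.
Apply vowel harmony: obitotsavsasve → ebitetsavsasve.
Apply epenthesis: ebitetsavsasve → ebitetesavsasve.
So the correct form is ebitetesavsasve, option (B).
(C) ebitesavsasve is wrong: it uses imperative instead of indicative for mood.
(A) obitotsavsasve is wrong: it fails to apply the sound rule(s).

B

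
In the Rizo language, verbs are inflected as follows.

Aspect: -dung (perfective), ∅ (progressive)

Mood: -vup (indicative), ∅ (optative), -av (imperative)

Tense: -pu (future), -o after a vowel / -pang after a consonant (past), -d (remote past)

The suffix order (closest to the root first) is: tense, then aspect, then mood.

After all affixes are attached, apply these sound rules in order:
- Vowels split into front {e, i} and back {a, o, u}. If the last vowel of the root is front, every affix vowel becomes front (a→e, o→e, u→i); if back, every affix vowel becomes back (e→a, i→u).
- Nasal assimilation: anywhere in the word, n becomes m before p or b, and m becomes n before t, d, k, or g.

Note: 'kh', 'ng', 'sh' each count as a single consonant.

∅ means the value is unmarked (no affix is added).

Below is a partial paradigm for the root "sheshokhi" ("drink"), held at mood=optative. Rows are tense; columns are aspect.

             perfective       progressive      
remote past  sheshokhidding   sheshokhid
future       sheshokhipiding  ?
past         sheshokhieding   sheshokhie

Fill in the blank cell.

sheshokhipi

Attach tense future -pu → sheshokhipu.
aspect = progressive: zero marking, form stays sheshokhipu.
mood = optative: zero marking, form stays sheshokhipu.
Apply vowel harmony: sheshokhipu → sheshokhipi.
Nasal assimilation: no change.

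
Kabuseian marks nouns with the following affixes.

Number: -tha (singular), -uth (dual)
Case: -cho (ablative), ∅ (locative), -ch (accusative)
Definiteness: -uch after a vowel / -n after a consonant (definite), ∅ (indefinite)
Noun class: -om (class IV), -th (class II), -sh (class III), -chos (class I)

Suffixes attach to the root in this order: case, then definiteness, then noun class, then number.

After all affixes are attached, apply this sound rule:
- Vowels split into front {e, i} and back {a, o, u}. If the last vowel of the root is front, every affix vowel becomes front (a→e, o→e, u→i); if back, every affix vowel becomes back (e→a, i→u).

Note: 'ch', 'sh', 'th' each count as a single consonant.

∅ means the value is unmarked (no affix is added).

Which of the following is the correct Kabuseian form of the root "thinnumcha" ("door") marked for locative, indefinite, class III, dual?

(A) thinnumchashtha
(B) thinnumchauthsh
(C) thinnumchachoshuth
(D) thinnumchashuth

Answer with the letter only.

case = locative: zero marking, form stays thinnumcha.
definiteness = indefinite: zero marking, form stays thinnumcha.
Attach noun class class III -sh → thinnumchash.
Attach number dual -uth → thinnumchashuth.
Vowel harmony: no change.
So the correct form is thinnumchashuth, option (D).
(C) thinnumchachoshuth is wrong: it uses ablative instead of locative for case.
(A) thinnumchashtha is wrong: it uses singular instead of dual for number.
(B) thinnumchauthsh is wrong: it has the affixes in the wrong order.

D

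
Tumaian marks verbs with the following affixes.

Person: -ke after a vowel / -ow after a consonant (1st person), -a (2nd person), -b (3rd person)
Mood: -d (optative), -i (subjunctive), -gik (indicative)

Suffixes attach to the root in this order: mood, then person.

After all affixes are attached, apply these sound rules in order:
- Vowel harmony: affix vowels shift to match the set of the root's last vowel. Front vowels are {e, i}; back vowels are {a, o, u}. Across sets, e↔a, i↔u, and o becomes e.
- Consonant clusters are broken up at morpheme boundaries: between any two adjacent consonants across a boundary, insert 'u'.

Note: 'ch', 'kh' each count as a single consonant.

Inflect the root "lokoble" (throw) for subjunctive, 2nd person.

lokobleie

Attach mood subjunctive -i → lokoblei.
Attach person 2nd person -a → lokobleia.
Apply vowel harmony: lokobleia → lokobleie.
Epenthesis: no change.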